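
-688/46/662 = -172/7613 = -0.02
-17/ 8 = -2.12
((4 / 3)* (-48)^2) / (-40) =-384 / 5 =-76.80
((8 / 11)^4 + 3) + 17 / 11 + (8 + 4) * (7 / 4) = 25.83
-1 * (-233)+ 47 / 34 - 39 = 195.38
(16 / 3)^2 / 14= 128 / 63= 2.03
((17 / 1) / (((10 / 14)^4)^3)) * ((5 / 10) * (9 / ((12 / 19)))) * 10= 13412207297769 / 195312500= 68670.50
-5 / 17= -0.29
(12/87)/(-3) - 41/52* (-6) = 10597/2262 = 4.68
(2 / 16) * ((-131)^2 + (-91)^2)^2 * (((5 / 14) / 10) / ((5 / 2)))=161823841 / 140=1155884.58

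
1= 1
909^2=826281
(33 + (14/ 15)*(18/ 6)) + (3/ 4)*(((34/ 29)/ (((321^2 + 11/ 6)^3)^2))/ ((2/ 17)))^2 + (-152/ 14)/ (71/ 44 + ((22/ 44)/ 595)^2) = 4792105874157912005650666328749665134148345413796995506901120477804899714099357007/ 164837865137857204189251359965536860078066157947812230629369397628384282974638065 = 29.07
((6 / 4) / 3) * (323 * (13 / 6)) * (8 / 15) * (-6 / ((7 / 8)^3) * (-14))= 17199104 / 735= 23400.14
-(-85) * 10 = 850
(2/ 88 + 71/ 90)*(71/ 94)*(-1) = -114097/ 186120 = -0.61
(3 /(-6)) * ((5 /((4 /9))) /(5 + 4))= -5 /8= -0.62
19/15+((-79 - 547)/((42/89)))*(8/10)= -22259/21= -1059.95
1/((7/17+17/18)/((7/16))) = 1071/3320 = 0.32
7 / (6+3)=7 / 9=0.78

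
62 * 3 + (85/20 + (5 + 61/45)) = 35389/180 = 196.61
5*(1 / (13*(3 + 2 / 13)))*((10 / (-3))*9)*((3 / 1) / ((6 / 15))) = -27.44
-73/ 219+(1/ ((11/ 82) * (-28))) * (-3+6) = -523/ 462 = -1.13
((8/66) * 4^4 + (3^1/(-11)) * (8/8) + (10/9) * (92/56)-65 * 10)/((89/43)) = -18398410/61677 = -298.30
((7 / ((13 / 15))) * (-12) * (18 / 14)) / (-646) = 810 / 4199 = 0.19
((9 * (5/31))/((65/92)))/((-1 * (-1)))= 828/403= 2.05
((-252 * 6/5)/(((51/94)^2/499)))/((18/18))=-740739552/1445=-512622.53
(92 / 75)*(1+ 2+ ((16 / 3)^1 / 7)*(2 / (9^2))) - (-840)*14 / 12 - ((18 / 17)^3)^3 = 2971397795073738928 / 3025769668820955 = 982.03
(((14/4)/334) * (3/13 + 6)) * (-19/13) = -0.10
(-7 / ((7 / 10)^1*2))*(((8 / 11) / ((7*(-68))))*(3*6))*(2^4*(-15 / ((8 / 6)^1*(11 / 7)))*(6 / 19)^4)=-0.16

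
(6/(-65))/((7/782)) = -4692/455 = -10.31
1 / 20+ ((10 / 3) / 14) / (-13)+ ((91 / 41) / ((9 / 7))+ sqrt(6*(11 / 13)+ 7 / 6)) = 1180619 / 671580+ sqrt(37986) / 78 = 4.26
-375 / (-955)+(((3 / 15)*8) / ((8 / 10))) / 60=2441 / 5730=0.43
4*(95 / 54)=190 / 27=7.04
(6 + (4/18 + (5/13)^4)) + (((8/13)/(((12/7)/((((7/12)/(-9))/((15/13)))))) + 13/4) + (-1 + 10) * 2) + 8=4924012117/138806460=35.47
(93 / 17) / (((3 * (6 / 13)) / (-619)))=-249457 / 102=-2445.66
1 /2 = 0.50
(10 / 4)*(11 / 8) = 55 / 16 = 3.44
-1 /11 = -0.09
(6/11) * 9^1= 54/11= 4.91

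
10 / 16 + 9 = 77 / 8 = 9.62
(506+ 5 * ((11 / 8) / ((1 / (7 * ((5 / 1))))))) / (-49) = -5973 / 392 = -15.24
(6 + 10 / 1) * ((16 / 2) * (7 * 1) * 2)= 1792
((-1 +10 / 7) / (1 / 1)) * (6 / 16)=9 / 56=0.16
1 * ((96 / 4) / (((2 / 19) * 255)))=76 / 85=0.89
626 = 626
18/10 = 9/5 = 1.80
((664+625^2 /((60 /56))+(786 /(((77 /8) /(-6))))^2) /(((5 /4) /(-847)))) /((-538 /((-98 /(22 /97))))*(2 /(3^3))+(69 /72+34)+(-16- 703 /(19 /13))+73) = 421096211903808 /399314161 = 1054548.66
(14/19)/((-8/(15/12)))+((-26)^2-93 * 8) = -68.12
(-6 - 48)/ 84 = -9/ 14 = -0.64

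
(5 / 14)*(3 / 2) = 15 / 28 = 0.54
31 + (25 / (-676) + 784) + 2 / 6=1653421 / 2028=815.30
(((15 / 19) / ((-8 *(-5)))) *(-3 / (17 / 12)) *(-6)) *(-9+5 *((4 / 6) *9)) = 1701 / 323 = 5.27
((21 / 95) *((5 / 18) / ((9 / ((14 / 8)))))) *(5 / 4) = 0.01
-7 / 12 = -0.58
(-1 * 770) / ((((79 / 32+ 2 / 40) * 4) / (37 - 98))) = 1878800 / 403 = 4662.03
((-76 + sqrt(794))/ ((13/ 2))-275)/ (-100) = 3727/ 1300-sqrt(794)/ 650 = 2.82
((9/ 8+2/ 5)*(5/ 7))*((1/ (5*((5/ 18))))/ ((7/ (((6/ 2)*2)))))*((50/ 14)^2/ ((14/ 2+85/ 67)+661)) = 919575/ 71775494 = 0.01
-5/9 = -0.56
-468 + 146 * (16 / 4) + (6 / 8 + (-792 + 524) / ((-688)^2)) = 116.75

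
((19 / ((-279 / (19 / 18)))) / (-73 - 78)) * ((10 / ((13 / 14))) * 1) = 25270 / 4929093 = 0.01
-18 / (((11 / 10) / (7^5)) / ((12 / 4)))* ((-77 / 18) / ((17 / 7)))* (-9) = -222356610 / 17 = -13079800.59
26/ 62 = 13/ 31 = 0.42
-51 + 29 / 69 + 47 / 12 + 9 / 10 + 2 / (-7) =-148277 / 3220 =-46.05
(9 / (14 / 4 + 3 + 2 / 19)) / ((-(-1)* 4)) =171 / 502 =0.34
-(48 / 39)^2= -256 / 169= -1.51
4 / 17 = 0.24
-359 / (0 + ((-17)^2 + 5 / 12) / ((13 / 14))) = -28002 / 24311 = -1.15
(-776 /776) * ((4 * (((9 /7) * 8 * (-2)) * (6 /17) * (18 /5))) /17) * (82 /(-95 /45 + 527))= 11477376 /11945815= 0.96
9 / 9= 1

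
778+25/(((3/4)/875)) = 89834/3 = 29944.67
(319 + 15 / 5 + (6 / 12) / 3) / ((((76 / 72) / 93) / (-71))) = -38290797 / 19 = -2015305.11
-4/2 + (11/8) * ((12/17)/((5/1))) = -307/170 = -1.81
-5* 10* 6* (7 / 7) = -300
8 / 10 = 4 / 5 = 0.80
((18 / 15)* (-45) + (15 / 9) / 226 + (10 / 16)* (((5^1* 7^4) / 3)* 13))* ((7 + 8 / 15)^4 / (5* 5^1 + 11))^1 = 127018651450409 / 43740000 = 2903947.22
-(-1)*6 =6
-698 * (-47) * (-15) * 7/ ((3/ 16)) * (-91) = 1671793760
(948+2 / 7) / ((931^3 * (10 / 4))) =13276 / 28243407185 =0.00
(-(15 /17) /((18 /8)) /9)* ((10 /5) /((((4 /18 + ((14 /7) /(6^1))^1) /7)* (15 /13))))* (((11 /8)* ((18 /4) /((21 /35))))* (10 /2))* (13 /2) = -65065 /204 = -318.95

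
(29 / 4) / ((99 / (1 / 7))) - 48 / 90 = -7247 / 13860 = -0.52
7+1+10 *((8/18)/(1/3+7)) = 284/33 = 8.61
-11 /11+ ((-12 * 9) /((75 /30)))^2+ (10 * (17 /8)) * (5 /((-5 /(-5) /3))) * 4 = 78506 /25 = 3140.24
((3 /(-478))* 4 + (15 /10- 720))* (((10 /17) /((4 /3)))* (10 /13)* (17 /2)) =-25759125 /12428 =-2072.67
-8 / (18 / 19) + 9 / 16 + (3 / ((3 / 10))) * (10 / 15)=-175 / 144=-1.22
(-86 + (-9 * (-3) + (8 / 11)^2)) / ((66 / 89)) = -78.85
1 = 1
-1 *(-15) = 15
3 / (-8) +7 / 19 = -1 / 152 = -0.01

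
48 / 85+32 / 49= 5072 / 4165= 1.22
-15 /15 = -1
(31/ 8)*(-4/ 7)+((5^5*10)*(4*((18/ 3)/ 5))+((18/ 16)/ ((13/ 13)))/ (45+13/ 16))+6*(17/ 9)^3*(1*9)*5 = 151817.44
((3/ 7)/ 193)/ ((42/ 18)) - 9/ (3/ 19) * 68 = -36655323/ 9457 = -3876.00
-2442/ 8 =-1221/ 4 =-305.25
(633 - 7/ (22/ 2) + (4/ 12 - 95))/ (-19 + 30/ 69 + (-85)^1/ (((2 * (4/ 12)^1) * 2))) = -6.53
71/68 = 1.04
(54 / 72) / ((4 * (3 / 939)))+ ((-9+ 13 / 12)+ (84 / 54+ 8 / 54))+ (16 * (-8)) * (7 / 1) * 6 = -2299763 / 432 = -5323.53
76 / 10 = 38 / 5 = 7.60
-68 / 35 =-1.94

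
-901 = -901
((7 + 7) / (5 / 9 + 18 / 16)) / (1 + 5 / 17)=8568 / 1331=6.44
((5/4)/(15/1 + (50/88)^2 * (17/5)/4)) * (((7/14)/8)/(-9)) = -121/212913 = -0.00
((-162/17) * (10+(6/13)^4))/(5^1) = -46478772/2427685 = -19.15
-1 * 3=-3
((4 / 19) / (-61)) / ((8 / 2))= -1 / 1159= -0.00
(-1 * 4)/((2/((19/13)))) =-38/13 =-2.92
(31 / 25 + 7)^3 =8741816 / 15625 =559.48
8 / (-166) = -4 / 83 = -0.05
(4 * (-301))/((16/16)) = -1204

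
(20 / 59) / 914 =10 / 26963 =0.00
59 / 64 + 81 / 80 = 619 / 320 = 1.93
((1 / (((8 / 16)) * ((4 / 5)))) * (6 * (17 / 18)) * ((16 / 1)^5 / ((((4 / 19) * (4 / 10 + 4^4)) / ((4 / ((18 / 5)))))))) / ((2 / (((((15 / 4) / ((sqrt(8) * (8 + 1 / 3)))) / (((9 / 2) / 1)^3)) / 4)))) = 66150400 * sqrt(2) / 1401867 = 66.73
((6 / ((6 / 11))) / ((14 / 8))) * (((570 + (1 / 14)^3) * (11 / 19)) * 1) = 189253801 / 91238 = 2074.29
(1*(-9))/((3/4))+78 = 66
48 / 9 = 16 / 3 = 5.33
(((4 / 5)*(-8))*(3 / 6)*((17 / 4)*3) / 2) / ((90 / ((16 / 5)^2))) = -4352 / 1875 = -2.32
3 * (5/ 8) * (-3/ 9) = -5/ 8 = -0.62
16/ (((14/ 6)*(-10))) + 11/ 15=1/ 21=0.05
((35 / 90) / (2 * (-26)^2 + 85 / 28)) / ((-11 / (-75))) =2450 / 1252053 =0.00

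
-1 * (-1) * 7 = 7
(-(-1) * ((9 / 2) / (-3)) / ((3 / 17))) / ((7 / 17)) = -289 / 14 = -20.64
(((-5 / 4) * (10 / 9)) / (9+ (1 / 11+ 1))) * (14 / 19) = -1925 / 18981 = -0.10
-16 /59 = -0.27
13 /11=1.18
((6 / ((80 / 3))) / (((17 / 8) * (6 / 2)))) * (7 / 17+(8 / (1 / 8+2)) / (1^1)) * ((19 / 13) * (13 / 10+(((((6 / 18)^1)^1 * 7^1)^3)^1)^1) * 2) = 5100569 / 845325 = 6.03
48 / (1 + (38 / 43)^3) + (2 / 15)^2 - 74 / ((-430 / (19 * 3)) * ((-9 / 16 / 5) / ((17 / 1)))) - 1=-1454.88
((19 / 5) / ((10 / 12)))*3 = 342 / 25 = 13.68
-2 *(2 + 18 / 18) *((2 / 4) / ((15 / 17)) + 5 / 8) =-143 / 20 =-7.15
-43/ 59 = -0.73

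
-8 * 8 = -64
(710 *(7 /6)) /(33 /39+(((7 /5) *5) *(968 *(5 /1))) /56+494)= 32305 /42894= 0.75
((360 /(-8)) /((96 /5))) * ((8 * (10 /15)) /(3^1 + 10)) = -25 /26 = -0.96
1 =1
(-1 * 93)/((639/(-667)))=20677/213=97.08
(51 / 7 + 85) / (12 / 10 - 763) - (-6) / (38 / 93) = 7377607 / 506597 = 14.56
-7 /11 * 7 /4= -49 /44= -1.11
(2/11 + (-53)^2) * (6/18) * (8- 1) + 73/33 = 216380/33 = 6556.97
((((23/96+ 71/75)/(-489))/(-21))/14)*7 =949/16430400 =0.00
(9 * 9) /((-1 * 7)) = -81 /7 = -11.57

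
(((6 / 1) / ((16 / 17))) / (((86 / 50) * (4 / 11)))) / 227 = 14025 / 312352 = 0.04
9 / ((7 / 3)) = 27 / 7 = 3.86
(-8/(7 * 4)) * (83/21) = -166/147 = -1.13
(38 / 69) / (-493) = -38 / 34017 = -0.00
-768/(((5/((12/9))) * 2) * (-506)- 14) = 768/3809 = 0.20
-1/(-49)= 1/49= 0.02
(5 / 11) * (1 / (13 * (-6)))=-5 / 858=-0.01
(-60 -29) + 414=325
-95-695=-790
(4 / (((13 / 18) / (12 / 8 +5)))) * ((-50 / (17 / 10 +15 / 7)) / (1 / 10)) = -4684.01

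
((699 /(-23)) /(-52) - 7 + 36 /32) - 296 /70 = -796941 /83720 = -9.52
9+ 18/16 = 81/8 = 10.12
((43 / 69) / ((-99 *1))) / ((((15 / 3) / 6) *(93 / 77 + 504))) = -602 / 40262535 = -0.00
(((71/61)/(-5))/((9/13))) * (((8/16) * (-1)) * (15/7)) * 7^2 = 6461/366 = 17.65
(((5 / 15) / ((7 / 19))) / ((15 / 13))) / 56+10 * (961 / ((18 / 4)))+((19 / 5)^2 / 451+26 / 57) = 179378009963 / 83976200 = 2136.06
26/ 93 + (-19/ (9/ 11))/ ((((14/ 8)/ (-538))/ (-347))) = -4838153830/ 1953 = -2477293.31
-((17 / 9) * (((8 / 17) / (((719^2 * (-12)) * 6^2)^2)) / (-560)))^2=-1 / 987295617496515535153211938590484070400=-0.00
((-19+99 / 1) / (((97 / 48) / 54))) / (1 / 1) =207360 / 97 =2137.73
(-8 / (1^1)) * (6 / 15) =-16 / 5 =-3.20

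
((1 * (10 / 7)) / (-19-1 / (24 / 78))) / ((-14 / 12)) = 240 / 4361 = 0.06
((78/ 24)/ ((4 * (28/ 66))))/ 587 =429/ 131488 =0.00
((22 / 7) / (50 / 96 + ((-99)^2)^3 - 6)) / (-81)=-0.00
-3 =-3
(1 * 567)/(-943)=-0.60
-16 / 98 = -8 / 49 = -0.16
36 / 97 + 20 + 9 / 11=22609 / 1067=21.19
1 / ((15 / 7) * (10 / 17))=119 / 150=0.79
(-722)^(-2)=1/ 521284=0.00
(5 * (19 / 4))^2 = 9025 / 16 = 564.06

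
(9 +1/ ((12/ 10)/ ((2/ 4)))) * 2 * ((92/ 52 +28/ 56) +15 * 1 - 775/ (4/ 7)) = -2622617/ 104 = -25217.47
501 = 501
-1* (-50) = 50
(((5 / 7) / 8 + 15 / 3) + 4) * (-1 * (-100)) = 12725 / 14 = 908.93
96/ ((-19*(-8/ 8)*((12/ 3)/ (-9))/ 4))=-864/ 19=-45.47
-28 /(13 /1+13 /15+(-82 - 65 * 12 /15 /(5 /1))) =210 /589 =0.36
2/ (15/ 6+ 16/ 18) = 36/ 61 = 0.59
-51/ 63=-17/ 21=-0.81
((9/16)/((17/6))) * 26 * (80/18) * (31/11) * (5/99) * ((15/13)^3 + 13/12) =53522275/6257394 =8.55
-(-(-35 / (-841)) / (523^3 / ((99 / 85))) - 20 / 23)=40905337437919 / 47041138035277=0.87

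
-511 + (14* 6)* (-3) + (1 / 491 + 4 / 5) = -1871196 / 2455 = -762.20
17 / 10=1.70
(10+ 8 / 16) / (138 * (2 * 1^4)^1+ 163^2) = 3 / 7670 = 0.00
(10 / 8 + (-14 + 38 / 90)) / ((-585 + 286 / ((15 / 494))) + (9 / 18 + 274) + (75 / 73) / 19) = -3077753 / 2274024966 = -0.00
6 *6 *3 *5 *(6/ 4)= 810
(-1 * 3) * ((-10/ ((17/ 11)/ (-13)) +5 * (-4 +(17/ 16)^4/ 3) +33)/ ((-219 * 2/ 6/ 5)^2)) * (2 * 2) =-8292477325/ 1484275712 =-5.59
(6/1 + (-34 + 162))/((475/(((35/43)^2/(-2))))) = -3283/35131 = -0.09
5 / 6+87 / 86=238 / 129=1.84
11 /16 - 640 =-10229 /16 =-639.31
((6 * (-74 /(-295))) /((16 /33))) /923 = 3663 /1089140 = 0.00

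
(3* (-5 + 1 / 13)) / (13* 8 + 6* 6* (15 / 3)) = -48 / 923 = -0.05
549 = 549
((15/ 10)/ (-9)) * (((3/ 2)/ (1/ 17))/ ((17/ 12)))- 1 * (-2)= -1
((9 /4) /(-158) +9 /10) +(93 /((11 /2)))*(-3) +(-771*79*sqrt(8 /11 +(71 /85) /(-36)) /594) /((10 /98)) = -994847*sqrt(22158565) /5553900 - 1732491 /34760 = -893.04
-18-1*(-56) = 38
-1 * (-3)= 3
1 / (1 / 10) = 10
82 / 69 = 1.19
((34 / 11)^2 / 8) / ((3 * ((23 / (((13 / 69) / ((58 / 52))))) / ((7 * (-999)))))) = -20.44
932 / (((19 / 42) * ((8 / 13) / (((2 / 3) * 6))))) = 254436 / 19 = 13391.37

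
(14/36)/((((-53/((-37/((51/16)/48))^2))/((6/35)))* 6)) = -44859392/689265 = -65.08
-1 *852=-852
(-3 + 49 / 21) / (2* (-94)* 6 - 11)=0.00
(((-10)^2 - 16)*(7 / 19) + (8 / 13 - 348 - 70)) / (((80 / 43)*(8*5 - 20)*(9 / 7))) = -574609 / 71136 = -8.08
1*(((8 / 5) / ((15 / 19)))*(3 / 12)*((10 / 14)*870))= 2204 / 7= 314.86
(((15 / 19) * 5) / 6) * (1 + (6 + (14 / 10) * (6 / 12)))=385 / 76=5.07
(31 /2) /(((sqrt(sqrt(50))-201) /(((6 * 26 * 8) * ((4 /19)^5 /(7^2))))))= -31 /(2 * (-121328851 * 2^(1 /4) * sqrt(5) /1277952 + 8129033017 /425984))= -0.00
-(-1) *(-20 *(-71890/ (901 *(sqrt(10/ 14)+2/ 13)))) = -261679600/ 736117+242988200 *sqrt(35)/ 736117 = 1597.38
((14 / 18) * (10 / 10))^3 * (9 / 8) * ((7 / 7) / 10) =343 / 6480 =0.05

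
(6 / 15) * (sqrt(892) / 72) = sqrt(223) / 90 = 0.17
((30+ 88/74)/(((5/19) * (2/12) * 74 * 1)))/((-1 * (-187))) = 65778/1280015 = 0.05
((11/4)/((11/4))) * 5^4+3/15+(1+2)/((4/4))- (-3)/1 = 3156/5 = 631.20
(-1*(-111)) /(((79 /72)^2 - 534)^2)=2982998016 /7628726860225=0.00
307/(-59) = -5.20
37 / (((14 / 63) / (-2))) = -333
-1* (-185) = 185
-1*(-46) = 46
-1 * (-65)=65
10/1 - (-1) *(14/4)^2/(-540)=21551/2160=9.98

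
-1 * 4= -4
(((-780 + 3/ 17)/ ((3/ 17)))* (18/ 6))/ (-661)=13257/ 661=20.06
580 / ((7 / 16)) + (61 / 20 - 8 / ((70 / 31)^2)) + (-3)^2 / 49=6504157 / 4900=1327.38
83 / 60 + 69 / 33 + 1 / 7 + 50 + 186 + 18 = 1190191 / 4620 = 257.62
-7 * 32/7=-32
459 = 459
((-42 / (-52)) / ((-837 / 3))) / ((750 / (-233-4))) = 553 / 604500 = 0.00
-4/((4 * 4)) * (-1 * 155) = 155/4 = 38.75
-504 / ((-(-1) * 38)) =-252 / 19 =-13.26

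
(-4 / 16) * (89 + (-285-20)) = 54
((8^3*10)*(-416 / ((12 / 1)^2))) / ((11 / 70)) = -9318400 / 99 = -94125.25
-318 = -318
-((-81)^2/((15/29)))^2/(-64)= 4022476929/1600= 2514048.08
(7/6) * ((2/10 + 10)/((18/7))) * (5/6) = 833/216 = 3.86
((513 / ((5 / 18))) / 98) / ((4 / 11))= 50787 / 980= 51.82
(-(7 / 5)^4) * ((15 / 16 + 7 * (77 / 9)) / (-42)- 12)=5579581 / 108000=51.66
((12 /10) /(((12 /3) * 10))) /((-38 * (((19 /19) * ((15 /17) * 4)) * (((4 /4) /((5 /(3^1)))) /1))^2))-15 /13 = -24627757 /21340800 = -1.15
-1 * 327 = -327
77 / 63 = 11 / 9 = 1.22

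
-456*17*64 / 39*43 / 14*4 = -14222336 / 91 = -156289.41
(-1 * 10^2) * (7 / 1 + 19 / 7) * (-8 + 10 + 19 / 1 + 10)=-210800 / 7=-30114.29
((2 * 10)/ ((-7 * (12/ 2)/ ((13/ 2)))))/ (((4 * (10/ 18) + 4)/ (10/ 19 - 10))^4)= -582924346875/ 35044880752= -16.63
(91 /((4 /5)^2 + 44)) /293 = 2275 /326988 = 0.01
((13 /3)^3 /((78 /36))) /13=26 /9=2.89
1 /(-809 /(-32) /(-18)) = -576 /809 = -0.71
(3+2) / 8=5 / 8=0.62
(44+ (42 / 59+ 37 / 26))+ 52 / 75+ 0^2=5387593 / 115050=46.83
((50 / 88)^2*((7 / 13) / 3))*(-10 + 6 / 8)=-161875 / 302016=-0.54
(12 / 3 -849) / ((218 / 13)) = -10985 / 218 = -50.39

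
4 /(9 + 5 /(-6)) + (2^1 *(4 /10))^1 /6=458 /735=0.62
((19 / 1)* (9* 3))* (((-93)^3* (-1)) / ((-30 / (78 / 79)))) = -5364256833 / 395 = -13580397.05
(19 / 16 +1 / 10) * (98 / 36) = 5047 / 1440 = 3.50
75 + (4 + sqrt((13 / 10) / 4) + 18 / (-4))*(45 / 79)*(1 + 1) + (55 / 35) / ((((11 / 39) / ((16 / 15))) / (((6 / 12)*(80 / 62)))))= 9*sqrt(130) / 158 + 1341688 / 17143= 78.91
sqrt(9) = 3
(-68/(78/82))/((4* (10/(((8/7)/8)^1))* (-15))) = 697/40950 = 0.02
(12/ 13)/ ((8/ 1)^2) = 3/ 208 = 0.01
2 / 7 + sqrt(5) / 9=0.53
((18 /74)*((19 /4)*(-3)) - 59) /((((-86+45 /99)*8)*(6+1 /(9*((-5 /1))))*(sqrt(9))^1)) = 1525425 /299704736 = 0.01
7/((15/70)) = 98/3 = 32.67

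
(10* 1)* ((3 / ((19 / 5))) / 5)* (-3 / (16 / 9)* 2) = -405 / 76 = -5.33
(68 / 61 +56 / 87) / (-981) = -9332 / 5206167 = -0.00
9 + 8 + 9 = 26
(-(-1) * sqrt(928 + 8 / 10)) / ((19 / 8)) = 48 * sqrt(645) / 95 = 12.83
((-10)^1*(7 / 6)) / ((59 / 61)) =-2135 / 177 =-12.06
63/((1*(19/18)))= 1134/19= 59.68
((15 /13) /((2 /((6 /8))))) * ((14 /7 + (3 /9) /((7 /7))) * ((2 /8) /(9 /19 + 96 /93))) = 61845 /368992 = 0.17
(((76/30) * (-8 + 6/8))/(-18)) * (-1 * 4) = -551/135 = -4.08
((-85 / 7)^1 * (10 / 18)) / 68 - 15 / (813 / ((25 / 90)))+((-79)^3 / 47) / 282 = -1875836341 / 50285676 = -37.30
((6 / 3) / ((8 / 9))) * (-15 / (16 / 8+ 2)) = -135 / 16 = -8.44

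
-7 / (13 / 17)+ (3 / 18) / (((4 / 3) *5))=-4747 / 520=-9.13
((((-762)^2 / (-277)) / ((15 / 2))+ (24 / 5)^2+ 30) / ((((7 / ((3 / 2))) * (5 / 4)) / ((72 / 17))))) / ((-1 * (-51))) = -225817632 / 70046375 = -3.22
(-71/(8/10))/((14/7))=-355/8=-44.38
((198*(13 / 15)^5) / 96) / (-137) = -4084223 / 554850000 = -0.01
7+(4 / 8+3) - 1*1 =19 / 2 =9.50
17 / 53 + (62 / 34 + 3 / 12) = 2.39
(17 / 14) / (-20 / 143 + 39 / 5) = 12155 / 76678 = 0.16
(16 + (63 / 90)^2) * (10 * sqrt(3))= 1649 * sqrt(3) / 10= 285.62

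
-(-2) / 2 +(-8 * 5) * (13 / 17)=-29.59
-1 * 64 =-64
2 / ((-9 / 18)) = -4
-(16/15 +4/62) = -526/465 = -1.13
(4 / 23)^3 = 64 / 12167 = 0.01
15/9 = 5/3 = 1.67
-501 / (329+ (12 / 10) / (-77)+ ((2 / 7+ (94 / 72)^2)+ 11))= -249978960 / 170631649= -1.47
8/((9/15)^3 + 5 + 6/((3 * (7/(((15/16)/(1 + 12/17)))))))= 1624000/1090723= 1.49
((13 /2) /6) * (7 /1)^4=31213 /12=2601.08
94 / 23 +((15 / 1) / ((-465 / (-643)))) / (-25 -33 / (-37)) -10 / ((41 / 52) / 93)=-30672630665 / 26075836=-1176.29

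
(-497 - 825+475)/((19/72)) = -60984/19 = -3209.68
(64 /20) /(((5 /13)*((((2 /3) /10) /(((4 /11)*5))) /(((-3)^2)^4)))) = 16376256 /11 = 1488750.55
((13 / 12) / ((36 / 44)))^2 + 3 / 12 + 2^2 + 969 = 11372437 / 11664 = 975.00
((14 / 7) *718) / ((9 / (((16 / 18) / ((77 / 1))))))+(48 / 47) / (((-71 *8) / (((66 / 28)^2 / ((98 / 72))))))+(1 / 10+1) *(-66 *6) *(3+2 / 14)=-1367.19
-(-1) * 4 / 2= 2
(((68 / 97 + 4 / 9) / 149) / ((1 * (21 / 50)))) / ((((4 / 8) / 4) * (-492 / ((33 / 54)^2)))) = -3025000 / 27215100171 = -0.00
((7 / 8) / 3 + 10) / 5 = 247 / 120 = 2.06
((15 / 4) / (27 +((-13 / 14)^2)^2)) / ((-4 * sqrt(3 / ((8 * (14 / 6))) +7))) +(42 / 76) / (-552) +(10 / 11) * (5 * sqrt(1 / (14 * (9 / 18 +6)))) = -72030 * sqrt(5614) / 427382993-7 / 6992 +50 * sqrt(91) / 1001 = 0.46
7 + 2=9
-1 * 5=-5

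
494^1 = 494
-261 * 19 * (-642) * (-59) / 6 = -31306167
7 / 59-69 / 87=-0.67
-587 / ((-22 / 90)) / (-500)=-5283 / 1100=-4.80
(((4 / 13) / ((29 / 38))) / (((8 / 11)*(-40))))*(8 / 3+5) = -4807 / 45240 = -0.11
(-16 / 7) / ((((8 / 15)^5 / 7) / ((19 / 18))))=-1603125 / 4096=-391.39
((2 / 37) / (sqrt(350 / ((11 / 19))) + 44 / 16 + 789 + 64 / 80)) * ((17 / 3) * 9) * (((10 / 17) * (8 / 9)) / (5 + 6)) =50723200 / 306486119421-320000 * sqrt(2926) / 3371347313631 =0.00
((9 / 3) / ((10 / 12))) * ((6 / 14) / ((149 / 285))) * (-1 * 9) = -27702 / 1043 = -26.56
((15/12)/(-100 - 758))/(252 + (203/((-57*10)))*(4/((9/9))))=-475/81697616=-0.00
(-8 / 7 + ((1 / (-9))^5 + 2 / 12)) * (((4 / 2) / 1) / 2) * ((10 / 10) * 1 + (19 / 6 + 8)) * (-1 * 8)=117824482 / 1240029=95.02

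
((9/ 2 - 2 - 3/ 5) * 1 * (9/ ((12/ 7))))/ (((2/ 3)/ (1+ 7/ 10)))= 20349/ 800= 25.44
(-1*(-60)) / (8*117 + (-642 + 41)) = 12 / 67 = 0.18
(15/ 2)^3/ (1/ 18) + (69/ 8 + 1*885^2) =6326619/ 8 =790827.38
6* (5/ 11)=30/ 11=2.73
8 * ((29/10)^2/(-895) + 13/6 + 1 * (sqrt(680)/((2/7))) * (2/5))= 1158454/67125 + 112 * sqrt(170)/5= 309.32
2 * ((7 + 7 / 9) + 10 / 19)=2840 / 171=16.61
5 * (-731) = -3655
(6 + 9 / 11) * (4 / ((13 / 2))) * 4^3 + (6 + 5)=39973 / 143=279.53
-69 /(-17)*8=552 /17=32.47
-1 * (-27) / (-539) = -27 / 539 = -0.05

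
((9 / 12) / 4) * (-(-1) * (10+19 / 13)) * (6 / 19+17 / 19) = 10281 / 3952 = 2.60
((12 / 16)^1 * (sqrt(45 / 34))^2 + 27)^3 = 55175798943 / 2515456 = 21934.71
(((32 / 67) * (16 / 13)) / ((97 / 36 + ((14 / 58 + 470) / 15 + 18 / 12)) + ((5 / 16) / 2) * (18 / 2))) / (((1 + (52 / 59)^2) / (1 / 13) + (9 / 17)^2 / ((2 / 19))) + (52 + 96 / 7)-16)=0.00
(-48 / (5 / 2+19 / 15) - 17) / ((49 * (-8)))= 3361 / 44296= 0.08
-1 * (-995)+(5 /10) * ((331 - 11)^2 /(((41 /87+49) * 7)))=2151985 /1883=1142.85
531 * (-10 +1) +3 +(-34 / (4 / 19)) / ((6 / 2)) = -28979 / 6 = -4829.83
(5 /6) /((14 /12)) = 5 /7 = 0.71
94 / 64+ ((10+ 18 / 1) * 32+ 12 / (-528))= 315901 / 352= 897.45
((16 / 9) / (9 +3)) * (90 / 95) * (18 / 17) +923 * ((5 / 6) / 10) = 298705 / 3876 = 77.07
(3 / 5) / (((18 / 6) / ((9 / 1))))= 9 / 5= 1.80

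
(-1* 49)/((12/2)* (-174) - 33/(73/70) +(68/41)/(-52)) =1906541/41853467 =0.05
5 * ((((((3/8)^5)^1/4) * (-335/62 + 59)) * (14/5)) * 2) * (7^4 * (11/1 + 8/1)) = 257857884837/2031616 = 126922.55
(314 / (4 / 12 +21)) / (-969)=-157 / 10336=-0.02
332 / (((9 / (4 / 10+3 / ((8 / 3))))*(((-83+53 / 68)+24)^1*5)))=-172142 / 890775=-0.19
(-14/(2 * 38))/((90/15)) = -7/228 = -0.03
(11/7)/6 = 11/42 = 0.26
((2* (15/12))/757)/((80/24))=3/3028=0.00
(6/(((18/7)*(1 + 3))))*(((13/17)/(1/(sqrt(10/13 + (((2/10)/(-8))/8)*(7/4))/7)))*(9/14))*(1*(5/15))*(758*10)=379*sqrt(826085)/3808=90.46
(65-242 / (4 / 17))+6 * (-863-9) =-12391 / 2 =-6195.50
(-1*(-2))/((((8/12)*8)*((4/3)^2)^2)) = 243/2048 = 0.12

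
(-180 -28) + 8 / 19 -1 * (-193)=-14.58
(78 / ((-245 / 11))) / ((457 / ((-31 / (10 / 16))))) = 212784 / 559825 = 0.38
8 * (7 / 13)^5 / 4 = 0.09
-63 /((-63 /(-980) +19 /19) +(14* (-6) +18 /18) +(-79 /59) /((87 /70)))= 45273060 /59654843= 0.76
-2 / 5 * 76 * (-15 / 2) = 228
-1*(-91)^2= -8281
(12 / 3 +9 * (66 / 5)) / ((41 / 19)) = 11666 / 205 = 56.91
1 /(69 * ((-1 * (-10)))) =0.00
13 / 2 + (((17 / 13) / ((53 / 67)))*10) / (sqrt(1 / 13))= 13 / 2 + 11390*sqrt(13) / 689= 66.10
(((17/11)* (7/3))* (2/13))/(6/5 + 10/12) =2380/8723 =0.27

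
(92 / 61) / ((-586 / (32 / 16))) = -92 / 17873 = -0.01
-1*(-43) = 43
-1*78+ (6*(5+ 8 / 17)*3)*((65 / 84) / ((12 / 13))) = 4329 / 952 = 4.55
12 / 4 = 3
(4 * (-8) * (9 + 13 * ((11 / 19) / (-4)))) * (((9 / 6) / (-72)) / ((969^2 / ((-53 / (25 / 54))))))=-28673 / 49556275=-0.00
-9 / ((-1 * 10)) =9 / 10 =0.90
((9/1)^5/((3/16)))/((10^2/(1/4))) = 19683/25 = 787.32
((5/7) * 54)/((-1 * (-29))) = 270/203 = 1.33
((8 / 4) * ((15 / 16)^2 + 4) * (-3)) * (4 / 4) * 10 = -18735 / 64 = -292.73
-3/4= -0.75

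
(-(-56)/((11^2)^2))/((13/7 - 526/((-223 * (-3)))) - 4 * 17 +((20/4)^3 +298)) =0.00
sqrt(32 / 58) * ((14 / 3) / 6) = 28 * sqrt(29) / 261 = 0.58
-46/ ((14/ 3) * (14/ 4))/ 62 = -69/ 1519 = -0.05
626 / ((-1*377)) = -626 / 377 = -1.66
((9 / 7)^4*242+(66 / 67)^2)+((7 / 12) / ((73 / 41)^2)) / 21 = 1369385697885265 / 2067711706116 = 662.27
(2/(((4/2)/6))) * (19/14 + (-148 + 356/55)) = -323793/385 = -841.02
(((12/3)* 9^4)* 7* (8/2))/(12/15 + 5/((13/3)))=47764080/127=376095.12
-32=-32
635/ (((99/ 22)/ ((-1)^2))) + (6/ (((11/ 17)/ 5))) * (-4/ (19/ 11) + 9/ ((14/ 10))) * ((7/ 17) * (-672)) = -98982250/ 1881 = -52622.14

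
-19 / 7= -2.71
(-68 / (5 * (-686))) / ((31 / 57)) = 1938 / 53165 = 0.04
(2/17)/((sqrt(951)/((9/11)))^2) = 54/652069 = 0.00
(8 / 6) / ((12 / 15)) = 5 / 3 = 1.67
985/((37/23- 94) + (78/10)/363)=-10.66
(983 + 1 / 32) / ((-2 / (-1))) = 31457 / 64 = 491.52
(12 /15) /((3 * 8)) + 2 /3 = 7 /10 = 0.70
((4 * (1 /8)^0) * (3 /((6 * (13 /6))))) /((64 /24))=9 /26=0.35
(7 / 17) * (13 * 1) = 91 / 17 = 5.35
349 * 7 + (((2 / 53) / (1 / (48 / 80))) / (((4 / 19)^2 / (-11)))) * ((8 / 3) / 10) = 6469979 / 2650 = 2441.50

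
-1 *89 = -89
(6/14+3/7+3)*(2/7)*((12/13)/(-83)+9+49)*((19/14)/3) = 10699470/370097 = 28.91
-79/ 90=-0.88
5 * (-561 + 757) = 980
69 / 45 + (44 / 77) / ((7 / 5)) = 1427 / 735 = 1.94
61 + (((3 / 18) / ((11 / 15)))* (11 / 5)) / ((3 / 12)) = 63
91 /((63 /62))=806 /9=89.56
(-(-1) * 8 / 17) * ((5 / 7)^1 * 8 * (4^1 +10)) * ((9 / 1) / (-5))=-1152 / 17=-67.76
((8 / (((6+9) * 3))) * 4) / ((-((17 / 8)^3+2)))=-16384 / 267165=-0.06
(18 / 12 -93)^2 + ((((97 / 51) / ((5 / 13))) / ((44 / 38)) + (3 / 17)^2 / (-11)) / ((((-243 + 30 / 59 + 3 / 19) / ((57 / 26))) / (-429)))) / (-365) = 145400499584503 / 17367050400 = 8372.20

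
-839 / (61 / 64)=-53696 / 61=-880.26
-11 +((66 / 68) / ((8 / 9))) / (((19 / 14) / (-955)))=-2013869 / 2584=-779.36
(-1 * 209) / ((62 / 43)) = -144.95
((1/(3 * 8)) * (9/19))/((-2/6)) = -9/152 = -0.06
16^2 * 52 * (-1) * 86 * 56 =-64110592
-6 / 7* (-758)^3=2613117072 / 7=373302438.86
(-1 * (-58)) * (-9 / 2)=-261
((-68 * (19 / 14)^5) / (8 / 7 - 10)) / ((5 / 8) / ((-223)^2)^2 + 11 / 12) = 312289680278619609 / 8098898994464054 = 38.56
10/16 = 0.62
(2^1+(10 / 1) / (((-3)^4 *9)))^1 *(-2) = -2936 / 729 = -4.03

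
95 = 95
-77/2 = -38.50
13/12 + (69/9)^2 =2155/36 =59.86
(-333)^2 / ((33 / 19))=702297 / 11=63845.18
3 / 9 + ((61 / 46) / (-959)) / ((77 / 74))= 1691618 / 5095167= 0.33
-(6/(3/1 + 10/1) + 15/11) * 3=-783/143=-5.48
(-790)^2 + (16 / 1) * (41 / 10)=3120828 / 5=624165.60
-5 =-5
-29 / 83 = -0.35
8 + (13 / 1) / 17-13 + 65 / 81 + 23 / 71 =-303946 / 97767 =-3.11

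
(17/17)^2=1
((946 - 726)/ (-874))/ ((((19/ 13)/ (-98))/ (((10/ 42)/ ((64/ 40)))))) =125125/ 49818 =2.51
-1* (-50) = 50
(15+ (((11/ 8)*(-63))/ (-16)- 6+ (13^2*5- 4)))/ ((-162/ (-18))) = 109493/ 1152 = 95.05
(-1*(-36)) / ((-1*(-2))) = 18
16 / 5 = 3.20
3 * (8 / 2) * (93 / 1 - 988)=-10740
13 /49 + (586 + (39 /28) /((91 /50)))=57529 /98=587.03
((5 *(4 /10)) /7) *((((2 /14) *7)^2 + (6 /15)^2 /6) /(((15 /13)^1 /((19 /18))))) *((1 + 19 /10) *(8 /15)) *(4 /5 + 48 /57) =862576 /1265625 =0.68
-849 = -849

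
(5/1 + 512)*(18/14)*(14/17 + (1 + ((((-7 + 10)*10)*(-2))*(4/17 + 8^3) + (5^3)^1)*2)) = -4842279387/119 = -40691423.42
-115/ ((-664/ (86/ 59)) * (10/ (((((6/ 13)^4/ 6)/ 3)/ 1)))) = 8901/ 139863217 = 0.00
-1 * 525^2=-275625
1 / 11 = 0.09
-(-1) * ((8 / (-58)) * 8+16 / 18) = -56 / 261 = -0.21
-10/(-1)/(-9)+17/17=-1/9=-0.11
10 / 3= 3.33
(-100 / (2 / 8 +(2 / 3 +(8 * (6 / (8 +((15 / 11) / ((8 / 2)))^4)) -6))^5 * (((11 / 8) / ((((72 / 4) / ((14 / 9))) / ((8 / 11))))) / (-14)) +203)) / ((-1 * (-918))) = -712777716634027516314524542356224031227880 / 1329920683346921600449936769625446593969333483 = -0.00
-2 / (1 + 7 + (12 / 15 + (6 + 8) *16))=-5 / 582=-0.01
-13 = -13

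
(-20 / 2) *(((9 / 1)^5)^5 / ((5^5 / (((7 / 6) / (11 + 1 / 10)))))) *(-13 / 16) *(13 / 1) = 94363702159940179168356063 / 37000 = 2550370328647031869415.03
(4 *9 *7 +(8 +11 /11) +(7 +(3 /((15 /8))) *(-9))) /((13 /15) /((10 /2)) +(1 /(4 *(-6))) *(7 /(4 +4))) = 405760 /219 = 1852.79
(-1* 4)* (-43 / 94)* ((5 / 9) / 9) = 430 / 3807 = 0.11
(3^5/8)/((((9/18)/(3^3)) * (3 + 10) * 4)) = 6561/208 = 31.54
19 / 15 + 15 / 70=311 / 210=1.48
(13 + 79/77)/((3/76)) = 27360/77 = 355.32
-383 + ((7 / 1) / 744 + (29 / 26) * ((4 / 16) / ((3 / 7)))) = -154083 / 403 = -382.34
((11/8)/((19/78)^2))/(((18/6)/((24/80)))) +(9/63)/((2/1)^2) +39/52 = 156827/50540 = 3.10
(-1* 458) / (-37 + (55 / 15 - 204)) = 687 / 356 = 1.93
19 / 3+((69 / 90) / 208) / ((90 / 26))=136823 / 21600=6.33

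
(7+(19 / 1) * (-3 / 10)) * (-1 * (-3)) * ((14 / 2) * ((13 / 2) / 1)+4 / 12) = 715 / 4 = 178.75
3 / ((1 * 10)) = 0.30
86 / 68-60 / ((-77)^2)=1.25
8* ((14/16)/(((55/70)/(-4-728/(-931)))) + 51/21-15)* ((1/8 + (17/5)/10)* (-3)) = 1318833/7315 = 180.29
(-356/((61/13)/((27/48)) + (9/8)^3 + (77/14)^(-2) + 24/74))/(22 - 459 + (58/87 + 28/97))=27783432787968/344492695264865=0.08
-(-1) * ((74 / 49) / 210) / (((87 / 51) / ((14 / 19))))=1258 / 404985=0.00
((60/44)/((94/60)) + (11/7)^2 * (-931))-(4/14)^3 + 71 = -394943254/177331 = -2227.15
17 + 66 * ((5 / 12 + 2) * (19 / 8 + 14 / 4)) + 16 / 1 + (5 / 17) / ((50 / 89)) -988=-23683 / 1360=-17.41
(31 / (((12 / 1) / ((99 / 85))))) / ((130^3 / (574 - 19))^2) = 12604383 / 65644602400000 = 0.00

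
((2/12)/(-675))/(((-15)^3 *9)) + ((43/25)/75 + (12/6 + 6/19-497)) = -1156199627861/2337356250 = -494.66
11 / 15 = 0.73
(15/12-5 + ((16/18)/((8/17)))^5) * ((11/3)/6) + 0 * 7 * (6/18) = 12.40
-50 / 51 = -0.98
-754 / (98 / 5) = -1885 / 49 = -38.47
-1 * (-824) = 824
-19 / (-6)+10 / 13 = 307 / 78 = 3.94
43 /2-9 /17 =713 /34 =20.97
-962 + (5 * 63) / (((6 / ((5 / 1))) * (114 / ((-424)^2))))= 7846922 / 19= 412995.89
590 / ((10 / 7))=413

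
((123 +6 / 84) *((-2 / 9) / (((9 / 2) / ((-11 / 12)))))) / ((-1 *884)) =-18953 / 3007368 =-0.01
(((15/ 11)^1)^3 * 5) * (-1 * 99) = -151875/ 121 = -1255.17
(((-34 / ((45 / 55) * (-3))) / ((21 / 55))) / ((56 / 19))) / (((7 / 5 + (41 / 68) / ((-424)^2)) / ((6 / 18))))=2986128798400 / 1018924628967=2.93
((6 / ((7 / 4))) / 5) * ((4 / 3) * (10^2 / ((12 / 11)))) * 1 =1760 / 21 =83.81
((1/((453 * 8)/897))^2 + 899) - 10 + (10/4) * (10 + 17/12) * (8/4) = 4142024251/4377792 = 946.14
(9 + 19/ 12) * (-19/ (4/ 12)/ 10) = -2413/ 40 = -60.32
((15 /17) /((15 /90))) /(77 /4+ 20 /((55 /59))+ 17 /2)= 792 /7361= 0.11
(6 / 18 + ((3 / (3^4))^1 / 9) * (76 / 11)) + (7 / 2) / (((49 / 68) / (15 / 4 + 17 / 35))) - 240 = -286924457 / 1309770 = -219.06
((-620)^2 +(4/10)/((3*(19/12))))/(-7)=-36518008/665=-54914.30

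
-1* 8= -8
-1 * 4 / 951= -4 / 951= -0.00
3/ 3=1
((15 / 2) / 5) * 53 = 159 / 2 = 79.50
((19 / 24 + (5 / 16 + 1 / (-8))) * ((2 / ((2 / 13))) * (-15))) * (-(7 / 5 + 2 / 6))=330.96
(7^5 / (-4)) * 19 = -319333 / 4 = -79833.25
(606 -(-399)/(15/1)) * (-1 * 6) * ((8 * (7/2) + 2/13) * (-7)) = 48621636/65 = 748025.17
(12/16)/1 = 3/4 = 0.75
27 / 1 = 27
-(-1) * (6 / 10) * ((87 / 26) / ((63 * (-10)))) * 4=-0.01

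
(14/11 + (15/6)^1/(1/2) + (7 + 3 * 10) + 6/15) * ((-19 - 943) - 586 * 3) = -1306688/11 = -118789.82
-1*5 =-5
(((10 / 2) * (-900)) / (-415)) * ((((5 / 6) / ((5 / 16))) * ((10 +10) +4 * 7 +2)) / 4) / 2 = 15000 / 83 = 180.72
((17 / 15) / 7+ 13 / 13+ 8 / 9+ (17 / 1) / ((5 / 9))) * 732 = 501908 / 21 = 23900.38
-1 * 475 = -475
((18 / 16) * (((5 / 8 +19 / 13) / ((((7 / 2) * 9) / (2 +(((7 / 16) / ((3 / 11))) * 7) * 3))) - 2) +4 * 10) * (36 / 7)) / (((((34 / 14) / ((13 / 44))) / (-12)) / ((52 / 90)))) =-2357511 / 11968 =-196.98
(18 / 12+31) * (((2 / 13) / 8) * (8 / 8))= 5 / 8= 0.62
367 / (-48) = -367 / 48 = -7.65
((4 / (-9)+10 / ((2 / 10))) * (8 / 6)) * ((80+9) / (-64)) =-19847 / 216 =-91.88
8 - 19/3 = 5/3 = 1.67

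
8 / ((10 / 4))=16 / 5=3.20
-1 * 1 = -1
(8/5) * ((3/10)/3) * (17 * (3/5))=204/125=1.63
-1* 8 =-8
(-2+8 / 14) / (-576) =5 / 2016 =0.00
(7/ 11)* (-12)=-84/ 11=-7.64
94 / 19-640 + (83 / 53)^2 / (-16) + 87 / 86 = -23287137169 / 36719248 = -634.19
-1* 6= -6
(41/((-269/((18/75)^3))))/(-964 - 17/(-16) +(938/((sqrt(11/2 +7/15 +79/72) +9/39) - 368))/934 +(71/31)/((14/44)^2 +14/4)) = 11430341489800437106522111874589312/5220430364634433970973972732751821828125 - 1470020574994480704319488 * sqrt(25430)/5220430364634433970973972732751821828125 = 0.00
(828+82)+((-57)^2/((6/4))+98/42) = 9235/3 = 3078.33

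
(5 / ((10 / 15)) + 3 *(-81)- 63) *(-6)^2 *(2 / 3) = -7164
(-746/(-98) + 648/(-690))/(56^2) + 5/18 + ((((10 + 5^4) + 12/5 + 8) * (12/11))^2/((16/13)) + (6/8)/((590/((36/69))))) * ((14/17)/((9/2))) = 7113698515894878917/96509216865600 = 73710.04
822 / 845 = 0.97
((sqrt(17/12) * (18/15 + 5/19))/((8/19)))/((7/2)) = 139 * sqrt(51)/840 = 1.18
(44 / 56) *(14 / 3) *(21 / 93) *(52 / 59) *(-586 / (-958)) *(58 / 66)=3092908 / 7884819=0.39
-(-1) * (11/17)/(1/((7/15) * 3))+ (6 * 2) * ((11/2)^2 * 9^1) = 277772/85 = 3267.91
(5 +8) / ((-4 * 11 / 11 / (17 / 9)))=-221 / 36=-6.14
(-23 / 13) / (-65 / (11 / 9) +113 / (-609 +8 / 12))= 461725 / 13927602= 0.03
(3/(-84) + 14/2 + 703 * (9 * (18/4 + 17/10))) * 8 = 10985622/35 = 313874.91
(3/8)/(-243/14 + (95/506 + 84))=5313/946856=0.01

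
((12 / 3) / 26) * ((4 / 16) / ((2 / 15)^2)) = 225 / 104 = 2.16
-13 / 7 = -1.86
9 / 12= 3 / 4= 0.75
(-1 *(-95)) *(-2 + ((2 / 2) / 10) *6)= -133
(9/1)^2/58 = 81/58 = 1.40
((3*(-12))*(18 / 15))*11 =-2376 / 5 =-475.20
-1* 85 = -85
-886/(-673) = 886/673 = 1.32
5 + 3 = 8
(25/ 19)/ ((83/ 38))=0.60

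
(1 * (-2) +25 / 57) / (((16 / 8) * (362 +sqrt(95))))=-16109 / 7464093 +89 * sqrt(95) / 14928186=-0.00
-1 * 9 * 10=-90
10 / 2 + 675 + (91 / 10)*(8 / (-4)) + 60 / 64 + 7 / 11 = 583769 / 880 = 663.37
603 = 603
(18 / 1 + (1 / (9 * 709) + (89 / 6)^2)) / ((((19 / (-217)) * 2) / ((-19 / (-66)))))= -1318367225 / 3369168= -391.30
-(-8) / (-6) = -4 / 3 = -1.33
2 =2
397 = 397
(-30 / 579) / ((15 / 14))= -28 / 579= -0.05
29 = 29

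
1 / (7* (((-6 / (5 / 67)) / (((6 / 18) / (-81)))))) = 5 / 683802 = 0.00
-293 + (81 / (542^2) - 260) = -162451411 / 293764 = -553.00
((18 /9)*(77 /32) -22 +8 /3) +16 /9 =-1835 /144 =-12.74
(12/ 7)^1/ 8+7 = 101/ 14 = 7.21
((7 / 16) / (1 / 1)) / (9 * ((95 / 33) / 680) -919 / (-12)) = 3927 / 687754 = 0.01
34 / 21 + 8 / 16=89 / 42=2.12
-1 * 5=-5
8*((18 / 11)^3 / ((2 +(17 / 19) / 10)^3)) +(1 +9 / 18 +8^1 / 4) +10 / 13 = 17564619677793 / 2165324170438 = 8.11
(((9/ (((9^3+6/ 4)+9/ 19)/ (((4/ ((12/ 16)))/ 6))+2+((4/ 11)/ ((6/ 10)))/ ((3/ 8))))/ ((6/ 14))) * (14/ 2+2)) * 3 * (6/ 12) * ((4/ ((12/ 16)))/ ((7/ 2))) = 13001472/ 24858139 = 0.52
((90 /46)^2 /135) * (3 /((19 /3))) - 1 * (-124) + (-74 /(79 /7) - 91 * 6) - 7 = -345834194 /794029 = -435.54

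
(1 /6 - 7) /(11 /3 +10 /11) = -451 /302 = -1.49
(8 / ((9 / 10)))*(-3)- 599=-625.67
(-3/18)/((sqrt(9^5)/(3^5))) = -1/6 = -0.17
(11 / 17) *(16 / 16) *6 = 66 / 17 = 3.88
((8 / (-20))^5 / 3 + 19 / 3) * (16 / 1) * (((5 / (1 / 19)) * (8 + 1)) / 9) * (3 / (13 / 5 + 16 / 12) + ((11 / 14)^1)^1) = 3845584648 / 258125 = 14898.15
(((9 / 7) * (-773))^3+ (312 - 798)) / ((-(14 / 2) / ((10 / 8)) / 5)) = 8417947904775 / 9604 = 876504363.26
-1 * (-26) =26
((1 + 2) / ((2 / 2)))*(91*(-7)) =-1911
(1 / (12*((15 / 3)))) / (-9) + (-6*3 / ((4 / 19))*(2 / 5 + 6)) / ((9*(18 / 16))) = -5837 / 108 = -54.05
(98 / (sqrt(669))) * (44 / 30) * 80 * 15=172480 * sqrt(669) / 669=6668.46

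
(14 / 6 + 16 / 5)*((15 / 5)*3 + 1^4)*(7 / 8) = 581 / 12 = 48.42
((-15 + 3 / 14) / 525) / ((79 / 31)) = -2139 / 193550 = -0.01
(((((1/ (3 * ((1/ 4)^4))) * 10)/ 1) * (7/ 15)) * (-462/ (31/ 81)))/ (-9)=53413.16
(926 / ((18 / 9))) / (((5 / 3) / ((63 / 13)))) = 87507 / 65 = 1346.26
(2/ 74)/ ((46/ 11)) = 11/ 1702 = 0.01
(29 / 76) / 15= 29 / 1140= 0.03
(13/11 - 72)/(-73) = 779/803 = 0.97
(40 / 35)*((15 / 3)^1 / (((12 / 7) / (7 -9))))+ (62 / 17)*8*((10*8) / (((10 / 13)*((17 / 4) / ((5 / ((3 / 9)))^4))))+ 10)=31337527180 / 867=36144783.37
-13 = -13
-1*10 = -10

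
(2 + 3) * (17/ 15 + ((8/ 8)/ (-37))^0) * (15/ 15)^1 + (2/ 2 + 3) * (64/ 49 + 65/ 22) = 44806/ 1617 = 27.71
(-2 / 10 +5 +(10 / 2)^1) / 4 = 49 / 20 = 2.45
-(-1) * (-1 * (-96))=96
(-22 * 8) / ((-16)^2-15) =-176 / 241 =-0.73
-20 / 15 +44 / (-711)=-992 / 711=-1.40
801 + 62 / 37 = 29699 / 37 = 802.68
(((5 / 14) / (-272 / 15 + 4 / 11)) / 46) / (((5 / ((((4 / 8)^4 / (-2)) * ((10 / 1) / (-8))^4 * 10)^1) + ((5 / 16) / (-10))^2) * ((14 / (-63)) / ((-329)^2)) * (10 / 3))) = -32803650000 / 3366725441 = -9.74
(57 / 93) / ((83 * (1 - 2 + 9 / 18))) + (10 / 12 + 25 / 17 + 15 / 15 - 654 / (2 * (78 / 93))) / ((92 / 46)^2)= -659568395 / 6823596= -96.66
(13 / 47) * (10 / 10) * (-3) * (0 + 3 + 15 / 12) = -663 / 188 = -3.53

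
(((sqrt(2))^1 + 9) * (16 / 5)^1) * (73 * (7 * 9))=73584 * sqrt(2) / 5 + 662256 / 5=153263.90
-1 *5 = -5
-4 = -4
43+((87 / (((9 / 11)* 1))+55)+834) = 3115 / 3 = 1038.33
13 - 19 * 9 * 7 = -1184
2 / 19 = 0.11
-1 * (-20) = 20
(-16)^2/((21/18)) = 1536/7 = 219.43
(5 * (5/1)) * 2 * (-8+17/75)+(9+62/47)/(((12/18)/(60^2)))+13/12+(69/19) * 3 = 593095405/10716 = 55346.72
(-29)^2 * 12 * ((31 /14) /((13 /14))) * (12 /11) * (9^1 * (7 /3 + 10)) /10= 208359432 /715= 291411.79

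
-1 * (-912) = 912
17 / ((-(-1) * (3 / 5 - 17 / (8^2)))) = 5440 / 107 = 50.84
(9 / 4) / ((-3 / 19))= -57 / 4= -14.25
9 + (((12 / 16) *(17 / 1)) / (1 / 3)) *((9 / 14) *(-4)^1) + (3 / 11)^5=-201471399 / 2254714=-89.36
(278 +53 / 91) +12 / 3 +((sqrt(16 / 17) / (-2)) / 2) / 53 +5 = 26170 / 91 - sqrt(17) / 901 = 287.58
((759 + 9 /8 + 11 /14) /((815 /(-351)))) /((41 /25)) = -74782305 /374248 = -199.82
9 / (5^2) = 9 / 25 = 0.36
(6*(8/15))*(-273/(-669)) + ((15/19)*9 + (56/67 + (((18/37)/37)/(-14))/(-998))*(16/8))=68435858435766/6787429080215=10.08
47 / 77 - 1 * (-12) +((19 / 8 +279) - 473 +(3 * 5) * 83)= 656647 / 616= 1065.99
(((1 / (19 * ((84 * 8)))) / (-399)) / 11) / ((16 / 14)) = -1 / 64044288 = -0.00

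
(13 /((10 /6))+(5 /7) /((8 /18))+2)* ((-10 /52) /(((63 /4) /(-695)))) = 1109915 /11466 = 96.80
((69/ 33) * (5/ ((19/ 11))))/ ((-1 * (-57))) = 115/ 1083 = 0.11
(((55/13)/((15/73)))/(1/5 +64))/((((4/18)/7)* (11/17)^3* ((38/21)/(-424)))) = -27942343590/3197909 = -8737.69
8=8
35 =35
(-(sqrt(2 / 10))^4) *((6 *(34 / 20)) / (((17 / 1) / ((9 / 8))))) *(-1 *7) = 189 / 1000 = 0.19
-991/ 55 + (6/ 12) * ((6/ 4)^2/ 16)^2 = -8113817/ 450560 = -18.01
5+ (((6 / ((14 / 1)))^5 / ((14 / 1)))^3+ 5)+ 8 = 234491558113453563 / 13027308783283592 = 18.00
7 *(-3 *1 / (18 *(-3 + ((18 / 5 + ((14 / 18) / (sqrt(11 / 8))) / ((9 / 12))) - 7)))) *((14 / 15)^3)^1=16807 *sqrt(22) / 3775620 + 237699 / 1573175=0.17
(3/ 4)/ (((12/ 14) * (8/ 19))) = 133/ 64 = 2.08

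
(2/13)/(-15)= -0.01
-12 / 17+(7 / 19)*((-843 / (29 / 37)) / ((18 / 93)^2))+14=-1187496211 / 112404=-10564.54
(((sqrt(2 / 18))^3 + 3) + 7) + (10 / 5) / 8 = 10.29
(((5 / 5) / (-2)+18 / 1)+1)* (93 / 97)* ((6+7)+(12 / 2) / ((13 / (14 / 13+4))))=8922513 / 32786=272.14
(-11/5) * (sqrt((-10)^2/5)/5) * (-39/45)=286 * sqrt(5)/375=1.71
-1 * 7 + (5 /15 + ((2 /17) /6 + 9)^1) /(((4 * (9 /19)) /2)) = 293 /102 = 2.87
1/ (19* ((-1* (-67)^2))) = -1/ 85291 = -0.00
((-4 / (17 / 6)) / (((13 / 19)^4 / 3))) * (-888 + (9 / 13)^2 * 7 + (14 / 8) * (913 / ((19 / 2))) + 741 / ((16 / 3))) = 1831610315385 / 164111506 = 11160.77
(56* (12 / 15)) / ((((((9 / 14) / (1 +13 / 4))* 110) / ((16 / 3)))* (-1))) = -106624 / 7425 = -14.36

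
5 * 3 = 15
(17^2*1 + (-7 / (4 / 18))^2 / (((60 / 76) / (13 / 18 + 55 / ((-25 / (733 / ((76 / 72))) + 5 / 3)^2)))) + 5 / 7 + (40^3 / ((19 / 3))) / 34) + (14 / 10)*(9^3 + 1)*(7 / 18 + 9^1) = 2794691098842488341 / 75355639468200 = 37086.69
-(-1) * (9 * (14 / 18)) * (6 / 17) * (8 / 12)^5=448 / 1377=0.33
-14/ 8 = -1.75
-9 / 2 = -4.50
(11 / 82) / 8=11 / 656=0.02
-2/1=-2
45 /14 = 3.21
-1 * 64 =-64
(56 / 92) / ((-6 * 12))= -7 / 828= -0.01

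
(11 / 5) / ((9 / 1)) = 0.24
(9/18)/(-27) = -0.02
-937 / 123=-7.62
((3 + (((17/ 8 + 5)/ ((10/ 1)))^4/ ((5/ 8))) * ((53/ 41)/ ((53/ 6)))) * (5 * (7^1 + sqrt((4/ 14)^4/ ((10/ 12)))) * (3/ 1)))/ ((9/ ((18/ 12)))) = 1606068003 * sqrt(30)/ 12857600000 + 11242476021/ 209920000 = 54.24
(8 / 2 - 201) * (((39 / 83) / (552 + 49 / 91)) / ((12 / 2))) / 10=-33293 / 11923780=-0.00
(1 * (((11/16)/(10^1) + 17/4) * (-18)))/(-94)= 6219/7520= 0.83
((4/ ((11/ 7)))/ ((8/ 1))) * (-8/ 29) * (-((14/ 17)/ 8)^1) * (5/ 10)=49/ 10846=0.00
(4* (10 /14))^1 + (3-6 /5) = 163 /35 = 4.66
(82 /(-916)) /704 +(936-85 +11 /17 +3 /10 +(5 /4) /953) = 851.95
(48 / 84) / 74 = 2 / 259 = 0.01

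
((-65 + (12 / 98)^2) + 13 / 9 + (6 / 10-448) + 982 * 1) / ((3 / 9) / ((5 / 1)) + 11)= 50895617 / 1195698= 42.57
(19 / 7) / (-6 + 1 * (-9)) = -19 / 105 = -0.18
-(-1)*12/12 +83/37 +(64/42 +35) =30899/777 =39.77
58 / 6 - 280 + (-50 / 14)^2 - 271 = -77701 / 147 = -528.58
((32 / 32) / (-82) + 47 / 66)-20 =-26113 / 1353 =-19.30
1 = 1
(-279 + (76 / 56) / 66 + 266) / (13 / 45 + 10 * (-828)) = 2685 / 1712788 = 0.00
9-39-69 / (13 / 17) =-1563 / 13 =-120.23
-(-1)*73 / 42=73 / 42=1.74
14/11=1.27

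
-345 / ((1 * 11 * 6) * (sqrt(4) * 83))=-115 / 3652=-0.03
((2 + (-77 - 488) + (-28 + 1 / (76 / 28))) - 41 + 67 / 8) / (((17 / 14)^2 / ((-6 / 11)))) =13926045 / 60401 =230.56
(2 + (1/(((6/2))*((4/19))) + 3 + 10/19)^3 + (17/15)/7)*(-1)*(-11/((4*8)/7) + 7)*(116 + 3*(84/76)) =-892435701756067/12010383360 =-74305.35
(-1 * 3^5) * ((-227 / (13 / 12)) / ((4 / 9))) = 1489347 / 13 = 114565.15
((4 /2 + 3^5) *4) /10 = 98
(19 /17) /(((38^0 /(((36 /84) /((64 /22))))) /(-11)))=-6897 /3808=-1.81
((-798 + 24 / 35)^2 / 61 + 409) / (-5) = -809307361 / 373625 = -2166.10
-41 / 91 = -0.45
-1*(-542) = 542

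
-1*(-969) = 969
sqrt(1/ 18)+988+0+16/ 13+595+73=1657.47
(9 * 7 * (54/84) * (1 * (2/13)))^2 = 6561/169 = 38.82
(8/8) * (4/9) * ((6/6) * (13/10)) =26/45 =0.58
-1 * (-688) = 688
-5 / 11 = -0.45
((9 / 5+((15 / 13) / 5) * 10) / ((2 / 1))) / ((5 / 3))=801 / 650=1.23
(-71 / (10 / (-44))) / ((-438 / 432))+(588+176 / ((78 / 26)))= 370708 / 1095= 338.55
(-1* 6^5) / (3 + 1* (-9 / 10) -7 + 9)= -77760 / 41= -1896.59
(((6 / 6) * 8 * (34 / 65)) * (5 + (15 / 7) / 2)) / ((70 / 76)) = 87856 / 3185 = 27.58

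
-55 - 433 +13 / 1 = -475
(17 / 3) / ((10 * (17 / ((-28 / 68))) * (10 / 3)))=-7 / 1700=-0.00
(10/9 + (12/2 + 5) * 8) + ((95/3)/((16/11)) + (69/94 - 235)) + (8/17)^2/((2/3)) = -240683479/1955952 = -123.05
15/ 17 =0.88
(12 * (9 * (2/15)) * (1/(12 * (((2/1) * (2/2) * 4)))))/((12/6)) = 3/40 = 0.08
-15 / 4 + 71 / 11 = 119 / 44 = 2.70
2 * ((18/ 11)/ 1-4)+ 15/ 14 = -3.66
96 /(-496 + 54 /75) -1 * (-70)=69.81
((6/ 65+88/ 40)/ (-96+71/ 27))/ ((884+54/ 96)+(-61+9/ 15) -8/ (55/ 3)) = -708048/ 23756459467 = -0.00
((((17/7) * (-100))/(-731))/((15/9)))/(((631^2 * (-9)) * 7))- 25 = -62919392045/2516775681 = -25.00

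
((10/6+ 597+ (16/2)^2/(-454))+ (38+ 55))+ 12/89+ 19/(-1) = 40769282/60609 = 672.66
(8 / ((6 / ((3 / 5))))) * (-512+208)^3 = -112377856 / 5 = -22475571.20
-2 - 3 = -5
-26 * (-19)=494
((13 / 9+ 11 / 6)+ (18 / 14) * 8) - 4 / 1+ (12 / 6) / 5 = 6277 / 630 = 9.96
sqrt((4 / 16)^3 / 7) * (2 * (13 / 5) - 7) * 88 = -99 * sqrt(7) / 35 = -7.48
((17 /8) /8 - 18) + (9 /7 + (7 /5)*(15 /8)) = -6193 /448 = -13.82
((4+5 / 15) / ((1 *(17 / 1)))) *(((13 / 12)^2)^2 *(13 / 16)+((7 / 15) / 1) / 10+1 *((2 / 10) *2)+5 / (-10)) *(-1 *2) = -114919441 / 211507200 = -0.54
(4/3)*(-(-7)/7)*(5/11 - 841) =-12328/11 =-1120.73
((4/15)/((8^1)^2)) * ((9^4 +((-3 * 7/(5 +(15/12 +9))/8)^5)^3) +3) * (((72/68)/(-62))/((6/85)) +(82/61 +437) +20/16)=12016.29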